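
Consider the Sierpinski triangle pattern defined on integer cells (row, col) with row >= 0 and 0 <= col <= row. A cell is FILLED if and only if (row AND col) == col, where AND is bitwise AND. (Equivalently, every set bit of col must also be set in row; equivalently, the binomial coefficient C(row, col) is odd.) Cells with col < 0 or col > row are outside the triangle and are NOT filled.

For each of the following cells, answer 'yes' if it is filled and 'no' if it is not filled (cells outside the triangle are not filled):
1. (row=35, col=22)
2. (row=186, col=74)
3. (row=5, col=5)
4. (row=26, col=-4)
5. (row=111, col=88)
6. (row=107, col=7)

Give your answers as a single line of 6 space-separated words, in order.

Answer: no no yes no no no

Derivation:
(35,22): row=0b100011, col=0b10110, row AND col = 0b10 = 2; 2 != 22 -> empty
(186,74): row=0b10111010, col=0b1001010, row AND col = 0b1010 = 10; 10 != 74 -> empty
(5,5): row=0b101, col=0b101, row AND col = 0b101 = 5; 5 == 5 -> filled
(26,-4): col outside [0, 26] -> not filled
(111,88): row=0b1101111, col=0b1011000, row AND col = 0b1001000 = 72; 72 != 88 -> empty
(107,7): row=0b1101011, col=0b111, row AND col = 0b11 = 3; 3 != 7 -> empty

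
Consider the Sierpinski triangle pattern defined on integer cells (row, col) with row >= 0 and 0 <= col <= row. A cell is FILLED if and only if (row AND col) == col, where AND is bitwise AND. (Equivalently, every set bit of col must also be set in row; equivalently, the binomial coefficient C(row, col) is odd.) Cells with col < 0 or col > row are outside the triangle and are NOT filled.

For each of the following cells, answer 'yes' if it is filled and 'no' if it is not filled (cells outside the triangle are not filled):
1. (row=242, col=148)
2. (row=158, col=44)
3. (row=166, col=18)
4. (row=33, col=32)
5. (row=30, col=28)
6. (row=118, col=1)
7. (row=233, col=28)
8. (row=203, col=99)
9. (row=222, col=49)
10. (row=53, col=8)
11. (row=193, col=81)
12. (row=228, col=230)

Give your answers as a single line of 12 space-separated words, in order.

Answer: no no no yes yes no no no no no no no

Derivation:
(242,148): row=0b11110010, col=0b10010100, row AND col = 0b10010000 = 144; 144 != 148 -> empty
(158,44): row=0b10011110, col=0b101100, row AND col = 0b1100 = 12; 12 != 44 -> empty
(166,18): row=0b10100110, col=0b10010, row AND col = 0b10 = 2; 2 != 18 -> empty
(33,32): row=0b100001, col=0b100000, row AND col = 0b100000 = 32; 32 == 32 -> filled
(30,28): row=0b11110, col=0b11100, row AND col = 0b11100 = 28; 28 == 28 -> filled
(118,1): row=0b1110110, col=0b1, row AND col = 0b0 = 0; 0 != 1 -> empty
(233,28): row=0b11101001, col=0b11100, row AND col = 0b1000 = 8; 8 != 28 -> empty
(203,99): row=0b11001011, col=0b1100011, row AND col = 0b1000011 = 67; 67 != 99 -> empty
(222,49): row=0b11011110, col=0b110001, row AND col = 0b10000 = 16; 16 != 49 -> empty
(53,8): row=0b110101, col=0b1000, row AND col = 0b0 = 0; 0 != 8 -> empty
(193,81): row=0b11000001, col=0b1010001, row AND col = 0b1000001 = 65; 65 != 81 -> empty
(228,230): col outside [0, 228] -> not filled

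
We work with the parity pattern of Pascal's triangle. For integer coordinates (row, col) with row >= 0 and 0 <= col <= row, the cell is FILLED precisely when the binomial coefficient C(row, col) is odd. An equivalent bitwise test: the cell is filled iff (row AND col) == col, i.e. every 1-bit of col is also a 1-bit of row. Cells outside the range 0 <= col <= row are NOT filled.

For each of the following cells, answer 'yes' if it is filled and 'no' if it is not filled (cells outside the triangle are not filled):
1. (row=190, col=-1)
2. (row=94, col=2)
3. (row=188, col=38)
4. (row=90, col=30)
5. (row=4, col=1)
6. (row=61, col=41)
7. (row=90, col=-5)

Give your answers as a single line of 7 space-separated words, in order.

(190,-1): col outside [0, 190] -> not filled
(94,2): row=0b1011110, col=0b10, row AND col = 0b10 = 2; 2 == 2 -> filled
(188,38): row=0b10111100, col=0b100110, row AND col = 0b100100 = 36; 36 != 38 -> empty
(90,30): row=0b1011010, col=0b11110, row AND col = 0b11010 = 26; 26 != 30 -> empty
(4,1): row=0b100, col=0b1, row AND col = 0b0 = 0; 0 != 1 -> empty
(61,41): row=0b111101, col=0b101001, row AND col = 0b101001 = 41; 41 == 41 -> filled
(90,-5): col outside [0, 90] -> not filled

Answer: no yes no no no yes no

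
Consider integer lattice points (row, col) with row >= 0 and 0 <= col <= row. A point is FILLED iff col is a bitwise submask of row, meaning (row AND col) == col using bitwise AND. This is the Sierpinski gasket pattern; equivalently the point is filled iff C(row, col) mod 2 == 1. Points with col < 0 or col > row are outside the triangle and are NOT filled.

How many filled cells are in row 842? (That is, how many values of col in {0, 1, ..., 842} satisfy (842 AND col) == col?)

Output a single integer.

842 in binary = 1101001010
popcount(842) = number of 1-bits in 1101001010 = 5
A col c satisfies (842 AND c) == c iff every set bit of c is also set in 842; each of the 5 set bits of 842 can independently be on or off in c.
count = 2^5 = 32

Answer: 32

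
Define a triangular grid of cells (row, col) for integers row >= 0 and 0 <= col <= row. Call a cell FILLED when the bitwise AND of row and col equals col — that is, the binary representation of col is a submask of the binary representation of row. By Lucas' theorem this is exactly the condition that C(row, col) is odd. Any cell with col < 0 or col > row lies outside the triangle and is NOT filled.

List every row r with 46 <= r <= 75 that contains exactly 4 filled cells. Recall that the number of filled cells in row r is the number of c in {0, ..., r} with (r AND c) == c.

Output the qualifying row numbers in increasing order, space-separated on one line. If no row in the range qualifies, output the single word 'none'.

Answer: 48 65 66 68 72

Derivation:
Row r has 2^popcount(r) filled cells, so we need popcount(r) = log2(4) = 2.
Scan r = 46..75 and keep those with exactly 2 one-bits:
r=46=101110 popcount=4 -> skip
r=47=101111 popcount=5 -> skip
r=48=110000 popcount=2 -> KEEP
r=49=110001 popcount=3 -> skip
r=50=110010 popcount=3 -> skip
r=51=110011 popcount=4 -> skip
r=52=110100 popcount=3 -> skip
r=53=110101 popcount=4 -> skip
r=54=110110 popcount=4 -> skip
r=55=110111 popcount=5 -> skip
r=56=111000 popcount=3 -> skip
r=57=111001 popcount=4 -> skip
r=58=111010 popcount=4 -> skip
r=59=111011 popcount=5 -> skip
r=60=111100 popcount=4 -> skip
r=61=111101 popcount=5 -> skip
r=62=111110 popcount=5 -> skip
r=63=111111 popcount=6 -> skip
r=64=1000000 popcount=1 -> skip
r=65=1000001 popcount=2 -> KEEP
r=66=1000010 popcount=2 -> KEEP
r=67=1000011 popcount=3 -> skip
r=68=1000100 popcount=2 -> KEEP
r=69=1000101 popcount=3 -> skip
r=70=1000110 popcount=3 -> skip
r=71=1000111 popcount=4 -> skip
r=72=1001000 popcount=2 -> KEEP
r=73=1001001 popcount=3 -> skip
r=74=1001010 popcount=3 -> skip
r=75=1001011 popcount=4 -> skip
Kept rows: 48 65 66 68 72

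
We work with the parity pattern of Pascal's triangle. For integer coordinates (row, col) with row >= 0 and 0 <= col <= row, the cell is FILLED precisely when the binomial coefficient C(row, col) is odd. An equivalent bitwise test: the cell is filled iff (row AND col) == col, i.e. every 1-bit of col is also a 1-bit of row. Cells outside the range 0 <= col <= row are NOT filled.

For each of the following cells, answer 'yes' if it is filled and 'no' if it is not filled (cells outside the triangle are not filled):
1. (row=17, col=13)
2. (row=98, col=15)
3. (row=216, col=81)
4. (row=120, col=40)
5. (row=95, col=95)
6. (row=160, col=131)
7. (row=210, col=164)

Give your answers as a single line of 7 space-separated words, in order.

(17,13): row=0b10001, col=0b1101, row AND col = 0b1 = 1; 1 != 13 -> empty
(98,15): row=0b1100010, col=0b1111, row AND col = 0b10 = 2; 2 != 15 -> empty
(216,81): row=0b11011000, col=0b1010001, row AND col = 0b1010000 = 80; 80 != 81 -> empty
(120,40): row=0b1111000, col=0b101000, row AND col = 0b101000 = 40; 40 == 40 -> filled
(95,95): row=0b1011111, col=0b1011111, row AND col = 0b1011111 = 95; 95 == 95 -> filled
(160,131): row=0b10100000, col=0b10000011, row AND col = 0b10000000 = 128; 128 != 131 -> empty
(210,164): row=0b11010010, col=0b10100100, row AND col = 0b10000000 = 128; 128 != 164 -> empty

Answer: no no no yes yes no no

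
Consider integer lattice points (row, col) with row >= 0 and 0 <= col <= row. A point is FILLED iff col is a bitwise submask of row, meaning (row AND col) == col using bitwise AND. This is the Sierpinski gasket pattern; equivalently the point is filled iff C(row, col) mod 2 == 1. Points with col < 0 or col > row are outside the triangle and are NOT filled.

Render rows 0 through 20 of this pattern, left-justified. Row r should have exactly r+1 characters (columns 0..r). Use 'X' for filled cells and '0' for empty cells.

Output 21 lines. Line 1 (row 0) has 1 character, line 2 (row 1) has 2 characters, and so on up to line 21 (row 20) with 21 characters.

r0=0: X
r1=1: XX
r2=10: X0X
r3=11: XXXX
r4=100: X000X
r5=101: XX00XX
r6=110: X0X0X0X
r7=111: XXXXXXXX
r8=1000: X0000000X
r9=1001: XX000000XX
r10=1010: X0X00000X0X
r11=1011: XXXX0000XXXX
r12=1100: X000X000X000X
r13=1101: XX00XX00XX00XX
r14=1110: X0X0X0X0X0X0X0X
r15=1111: XXXXXXXXXXXXXXXX
r16=10000: X000000000000000X
r17=10001: XX00000000000000XX
r18=10010: X0X0000000000000X0X
r19=10011: XXXX000000000000XXXX
r20=10100: X000X00000000000X000X

Answer: X
XX
X0X
XXXX
X000X
XX00XX
X0X0X0X
XXXXXXXX
X0000000X
XX000000XX
X0X00000X0X
XXXX0000XXXX
X000X000X000X
XX00XX00XX00XX
X0X0X0X0X0X0X0X
XXXXXXXXXXXXXXXX
X000000000000000X
XX00000000000000XX
X0X0000000000000X0X
XXXX000000000000XXXX
X000X00000000000X000X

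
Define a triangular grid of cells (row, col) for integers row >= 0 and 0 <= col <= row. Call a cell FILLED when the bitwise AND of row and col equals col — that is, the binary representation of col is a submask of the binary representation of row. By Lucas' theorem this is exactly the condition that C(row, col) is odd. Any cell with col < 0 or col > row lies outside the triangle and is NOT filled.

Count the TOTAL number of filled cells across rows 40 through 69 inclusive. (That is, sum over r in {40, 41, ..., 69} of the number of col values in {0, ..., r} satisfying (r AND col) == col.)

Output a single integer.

r40=101000 pc2: +4 =4
r41=101001 pc3: +8 =12
r42=101010 pc3: +8 =20
r43=101011 pc4: +16 =36
r44=101100 pc3: +8 =44
r45=101101 pc4: +16 =60
r46=101110 pc4: +16 =76
r47=101111 pc5: +32 =108
r48=110000 pc2: +4 =112
r49=110001 pc3: +8 =120
r50=110010 pc3: +8 =128
r51=110011 pc4: +16 =144
r52=110100 pc3: +8 =152
r53=110101 pc4: +16 =168
r54=110110 pc4: +16 =184
r55=110111 pc5: +32 =216
r56=111000 pc3: +8 =224
r57=111001 pc4: +16 =240
r58=111010 pc4: +16 =256
r59=111011 pc5: +32 =288
r60=111100 pc4: +16 =304
r61=111101 pc5: +32 =336
r62=111110 pc5: +32 =368
r63=111111 pc6: +64 =432
r64=1000000 pc1: +2 =434
r65=1000001 pc2: +4 =438
r66=1000010 pc2: +4 =442
r67=1000011 pc3: +8 =450
r68=1000100 pc2: +4 =454
r69=1000101 pc3: +8 =462

Answer: 462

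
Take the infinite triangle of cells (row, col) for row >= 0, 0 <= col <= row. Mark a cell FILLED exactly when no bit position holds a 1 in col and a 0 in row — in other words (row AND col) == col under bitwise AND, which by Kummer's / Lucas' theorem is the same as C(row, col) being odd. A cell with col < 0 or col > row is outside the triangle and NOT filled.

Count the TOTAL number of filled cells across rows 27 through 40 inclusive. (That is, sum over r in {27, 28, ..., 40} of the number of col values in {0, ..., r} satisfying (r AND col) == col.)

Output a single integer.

r27=11011 pc4: +16 =16
r28=11100 pc3: +8 =24
r29=11101 pc4: +16 =40
r30=11110 pc4: +16 =56
r31=11111 pc5: +32 =88
r32=100000 pc1: +2 =90
r33=100001 pc2: +4 =94
r34=100010 pc2: +4 =98
r35=100011 pc3: +8 =106
r36=100100 pc2: +4 =110
r37=100101 pc3: +8 =118
r38=100110 pc3: +8 =126
r39=100111 pc4: +16 =142
r40=101000 pc2: +4 =146

Answer: 146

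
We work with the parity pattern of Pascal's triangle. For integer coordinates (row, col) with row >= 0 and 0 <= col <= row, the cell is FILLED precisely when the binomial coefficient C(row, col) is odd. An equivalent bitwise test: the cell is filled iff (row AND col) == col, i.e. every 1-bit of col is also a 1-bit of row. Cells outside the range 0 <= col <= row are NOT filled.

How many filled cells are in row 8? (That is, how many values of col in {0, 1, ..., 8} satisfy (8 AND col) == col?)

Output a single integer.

Answer: 2

Derivation:
8 in binary = 1000
popcount(8) = number of 1-bits in 1000 = 1
A col c satisfies (8 AND c) == c iff every set bit of c is also set in 8; each of the 1 set bits of 8 can independently be on or off in c.
count = 2^1 = 2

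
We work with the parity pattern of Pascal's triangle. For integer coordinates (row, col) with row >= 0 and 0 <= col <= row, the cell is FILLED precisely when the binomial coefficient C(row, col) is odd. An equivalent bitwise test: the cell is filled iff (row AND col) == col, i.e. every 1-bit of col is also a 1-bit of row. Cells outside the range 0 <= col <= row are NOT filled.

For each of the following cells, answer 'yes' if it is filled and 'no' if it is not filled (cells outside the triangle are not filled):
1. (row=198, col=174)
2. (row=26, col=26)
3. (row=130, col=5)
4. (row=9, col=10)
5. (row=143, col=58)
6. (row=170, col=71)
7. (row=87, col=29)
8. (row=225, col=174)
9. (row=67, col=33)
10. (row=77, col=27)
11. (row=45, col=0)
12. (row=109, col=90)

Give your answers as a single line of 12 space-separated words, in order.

(198,174): row=0b11000110, col=0b10101110, row AND col = 0b10000110 = 134; 134 != 174 -> empty
(26,26): row=0b11010, col=0b11010, row AND col = 0b11010 = 26; 26 == 26 -> filled
(130,5): row=0b10000010, col=0b101, row AND col = 0b0 = 0; 0 != 5 -> empty
(9,10): col outside [0, 9] -> not filled
(143,58): row=0b10001111, col=0b111010, row AND col = 0b1010 = 10; 10 != 58 -> empty
(170,71): row=0b10101010, col=0b1000111, row AND col = 0b10 = 2; 2 != 71 -> empty
(87,29): row=0b1010111, col=0b11101, row AND col = 0b10101 = 21; 21 != 29 -> empty
(225,174): row=0b11100001, col=0b10101110, row AND col = 0b10100000 = 160; 160 != 174 -> empty
(67,33): row=0b1000011, col=0b100001, row AND col = 0b1 = 1; 1 != 33 -> empty
(77,27): row=0b1001101, col=0b11011, row AND col = 0b1001 = 9; 9 != 27 -> empty
(45,0): row=0b101101, col=0b0, row AND col = 0b0 = 0; 0 == 0 -> filled
(109,90): row=0b1101101, col=0b1011010, row AND col = 0b1001000 = 72; 72 != 90 -> empty

Answer: no yes no no no no no no no no yes no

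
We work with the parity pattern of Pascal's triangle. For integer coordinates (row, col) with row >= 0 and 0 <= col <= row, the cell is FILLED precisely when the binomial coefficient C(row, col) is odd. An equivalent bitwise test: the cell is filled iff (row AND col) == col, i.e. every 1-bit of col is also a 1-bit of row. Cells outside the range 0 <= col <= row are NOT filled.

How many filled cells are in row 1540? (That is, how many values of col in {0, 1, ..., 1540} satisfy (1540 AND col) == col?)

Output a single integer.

Answer: 8

Derivation:
1540 in binary = 11000000100
popcount(1540) = number of 1-bits in 11000000100 = 3
A col c satisfies (1540 AND c) == c iff every set bit of c is also set in 1540; each of the 3 set bits of 1540 can independently be on or off in c.
count = 2^3 = 8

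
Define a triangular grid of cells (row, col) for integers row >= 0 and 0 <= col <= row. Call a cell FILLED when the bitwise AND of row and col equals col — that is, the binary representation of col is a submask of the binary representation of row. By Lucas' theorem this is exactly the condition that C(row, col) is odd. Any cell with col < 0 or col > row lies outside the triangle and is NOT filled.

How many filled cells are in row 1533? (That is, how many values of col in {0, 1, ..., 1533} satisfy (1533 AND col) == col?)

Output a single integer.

1533 in binary = 10111111101
popcount(1533) = number of 1-bits in 10111111101 = 9
A col c satisfies (1533 AND c) == c iff every set bit of c is also set in 1533; each of the 9 set bits of 1533 can independently be on or off in c.
count = 2^9 = 512

Answer: 512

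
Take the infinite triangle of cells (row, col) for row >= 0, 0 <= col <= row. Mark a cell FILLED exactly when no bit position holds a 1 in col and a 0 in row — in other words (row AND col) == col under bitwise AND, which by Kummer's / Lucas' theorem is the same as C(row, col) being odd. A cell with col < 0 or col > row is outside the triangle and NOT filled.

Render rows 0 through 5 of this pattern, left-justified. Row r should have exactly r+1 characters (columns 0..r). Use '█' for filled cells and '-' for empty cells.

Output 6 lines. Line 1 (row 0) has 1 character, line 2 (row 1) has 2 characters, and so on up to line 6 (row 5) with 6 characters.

Answer: █
██
█-█
████
█---█
██--██

Derivation:
r0=0: █
r1=1: ██
r2=10: █-█
r3=11: ████
r4=100: █---█
r5=101: ██--██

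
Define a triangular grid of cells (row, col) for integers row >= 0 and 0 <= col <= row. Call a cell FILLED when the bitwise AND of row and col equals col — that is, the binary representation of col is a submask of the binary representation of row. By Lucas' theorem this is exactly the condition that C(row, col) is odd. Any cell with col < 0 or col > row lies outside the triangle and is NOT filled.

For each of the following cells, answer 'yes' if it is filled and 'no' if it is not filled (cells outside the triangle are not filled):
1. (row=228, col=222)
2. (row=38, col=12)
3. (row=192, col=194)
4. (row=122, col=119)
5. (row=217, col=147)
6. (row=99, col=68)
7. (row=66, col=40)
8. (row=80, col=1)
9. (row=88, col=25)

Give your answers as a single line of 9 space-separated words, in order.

Answer: no no no no no no no no no

Derivation:
(228,222): row=0b11100100, col=0b11011110, row AND col = 0b11000100 = 196; 196 != 222 -> empty
(38,12): row=0b100110, col=0b1100, row AND col = 0b100 = 4; 4 != 12 -> empty
(192,194): col outside [0, 192] -> not filled
(122,119): row=0b1111010, col=0b1110111, row AND col = 0b1110010 = 114; 114 != 119 -> empty
(217,147): row=0b11011001, col=0b10010011, row AND col = 0b10010001 = 145; 145 != 147 -> empty
(99,68): row=0b1100011, col=0b1000100, row AND col = 0b1000000 = 64; 64 != 68 -> empty
(66,40): row=0b1000010, col=0b101000, row AND col = 0b0 = 0; 0 != 40 -> empty
(80,1): row=0b1010000, col=0b1, row AND col = 0b0 = 0; 0 != 1 -> empty
(88,25): row=0b1011000, col=0b11001, row AND col = 0b11000 = 24; 24 != 25 -> empty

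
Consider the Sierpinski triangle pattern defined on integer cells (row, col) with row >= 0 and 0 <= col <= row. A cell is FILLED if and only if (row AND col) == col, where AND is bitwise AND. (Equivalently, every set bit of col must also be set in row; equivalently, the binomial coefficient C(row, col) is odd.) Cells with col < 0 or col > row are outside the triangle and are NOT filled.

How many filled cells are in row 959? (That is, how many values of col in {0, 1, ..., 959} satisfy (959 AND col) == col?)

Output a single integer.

959 in binary = 1110111111
popcount(959) = number of 1-bits in 1110111111 = 9
A col c satisfies (959 AND c) == c iff every set bit of c is also set in 959; each of the 9 set bits of 959 can independently be on or off in c.
count = 2^9 = 512

Answer: 512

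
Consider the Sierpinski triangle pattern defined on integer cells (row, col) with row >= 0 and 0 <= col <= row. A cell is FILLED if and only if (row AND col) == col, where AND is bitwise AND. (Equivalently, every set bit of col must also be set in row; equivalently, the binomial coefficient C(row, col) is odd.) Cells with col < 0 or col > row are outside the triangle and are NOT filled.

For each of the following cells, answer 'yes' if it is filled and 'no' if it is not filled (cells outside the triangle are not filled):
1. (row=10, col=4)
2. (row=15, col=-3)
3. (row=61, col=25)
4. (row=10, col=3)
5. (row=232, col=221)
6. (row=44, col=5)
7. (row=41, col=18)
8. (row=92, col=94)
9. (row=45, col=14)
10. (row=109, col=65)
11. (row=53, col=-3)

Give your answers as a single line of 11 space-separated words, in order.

(10,4): row=0b1010, col=0b100, row AND col = 0b0 = 0; 0 != 4 -> empty
(15,-3): col outside [0, 15] -> not filled
(61,25): row=0b111101, col=0b11001, row AND col = 0b11001 = 25; 25 == 25 -> filled
(10,3): row=0b1010, col=0b11, row AND col = 0b10 = 2; 2 != 3 -> empty
(232,221): row=0b11101000, col=0b11011101, row AND col = 0b11001000 = 200; 200 != 221 -> empty
(44,5): row=0b101100, col=0b101, row AND col = 0b100 = 4; 4 != 5 -> empty
(41,18): row=0b101001, col=0b10010, row AND col = 0b0 = 0; 0 != 18 -> empty
(92,94): col outside [0, 92] -> not filled
(45,14): row=0b101101, col=0b1110, row AND col = 0b1100 = 12; 12 != 14 -> empty
(109,65): row=0b1101101, col=0b1000001, row AND col = 0b1000001 = 65; 65 == 65 -> filled
(53,-3): col outside [0, 53] -> not filled

Answer: no no yes no no no no no no yes no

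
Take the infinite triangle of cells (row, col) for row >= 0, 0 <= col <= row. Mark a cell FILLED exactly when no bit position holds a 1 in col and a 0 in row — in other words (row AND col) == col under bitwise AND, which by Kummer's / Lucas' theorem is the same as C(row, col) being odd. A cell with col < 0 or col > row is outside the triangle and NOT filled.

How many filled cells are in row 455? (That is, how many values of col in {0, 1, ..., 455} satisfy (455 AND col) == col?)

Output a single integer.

455 in binary = 111000111
popcount(455) = number of 1-bits in 111000111 = 6
A col c satisfies (455 AND c) == c iff every set bit of c is also set in 455; each of the 6 set bits of 455 can independently be on or off in c.
count = 2^6 = 64

Answer: 64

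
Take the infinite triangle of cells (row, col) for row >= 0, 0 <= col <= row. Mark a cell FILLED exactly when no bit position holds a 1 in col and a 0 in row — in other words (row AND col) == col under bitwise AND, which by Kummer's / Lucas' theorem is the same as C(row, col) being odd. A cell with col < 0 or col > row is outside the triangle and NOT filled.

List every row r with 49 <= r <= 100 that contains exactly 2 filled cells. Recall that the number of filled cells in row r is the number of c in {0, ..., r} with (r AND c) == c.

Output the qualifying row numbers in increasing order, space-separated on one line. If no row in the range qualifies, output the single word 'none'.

Answer: 64

Derivation:
Row r has 2^popcount(r) filled cells, so we need popcount(r) = log2(2) = 1.
Scan r = 49..100 and keep those with exactly 1 one-bits:
r=49=110001 popcount=3 -> skip
r=50=110010 popcount=3 -> skip
r=51=110011 popcount=4 -> skip
r=52=110100 popcount=3 -> skip
r=53=110101 popcount=4 -> skip
r=54=110110 popcount=4 -> skip
r=55=110111 popcount=5 -> skip
r=56=111000 popcount=3 -> skip
r=57=111001 popcount=4 -> skip
r=58=111010 popcount=4 -> skip
r=59=111011 popcount=5 -> skip
r=60=111100 popcount=4 -> skip
r=61=111101 popcount=5 -> skip
r=62=111110 popcount=5 -> skip
r=63=111111 popcount=6 -> skip
r=64=1000000 popcount=1 -> KEEP
r=65=1000001 popcount=2 -> skip
r=66=1000010 popcount=2 -> skip
r=67=1000011 popcount=3 -> skip
r=68=1000100 popcount=2 -> skip
r=69=1000101 popcount=3 -> skip
r=70=1000110 popcount=3 -> skip
r=71=1000111 popcount=4 -> skip
r=72=1001000 popcount=2 -> skip
r=73=1001001 popcount=3 -> skip
r=74=1001010 popcount=3 -> skip
r=75=1001011 popcount=4 -> skip
r=76=1001100 popcount=3 -> skip
r=77=1001101 popcount=4 -> skip
r=78=1001110 popcount=4 -> skip
r=79=1001111 popcount=5 -> skip
r=80=1010000 popcount=2 -> skip
r=81=1010001 popcount=3 -> skip
r=82=1010010 popcount=3 -> skip
r=83=1010011 popcount=4 -> skip
r=84=1010100 popcount=3 -> skip
r=85=1010101 popcount=4 -> skip
r=86=1010110 popcount=4 -> skip
r=87=1010111 popcount=5 -> skip
r=88=1011000 popcount=3 -> skip
r=89=1011001 popcount=4 -> skip
r=90=1011010 popcount=4 -> skip
r=91=1011011 popcount=5 -> skip
r=92=1011100 popcount=4 -> skip
r=93=1011101 popcount=5 -> skip
r=94=1011110 popcount=5 -> skip
r=95=1011111 popcount=6 -> skip
r=96=1100000 popcount=2 -> skip
r=97=1100001 popcount=3 -> skip
r=98=1100010 popcount=3 -> skip
r=99=1100011 popcount=4 -> skip
r=100=1100100 popcount=3 -> skip
Kept rows: 64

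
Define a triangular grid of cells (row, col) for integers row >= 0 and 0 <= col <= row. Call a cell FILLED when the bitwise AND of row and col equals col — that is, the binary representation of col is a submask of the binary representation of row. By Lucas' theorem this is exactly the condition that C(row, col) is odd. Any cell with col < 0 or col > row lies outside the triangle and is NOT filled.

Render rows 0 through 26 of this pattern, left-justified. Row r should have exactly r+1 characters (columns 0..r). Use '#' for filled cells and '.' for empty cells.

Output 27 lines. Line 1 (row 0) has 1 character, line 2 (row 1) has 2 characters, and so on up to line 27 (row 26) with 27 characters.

r0=0: #
r1=1: ##
r2=10: #.#
r3=11: ####
r4=100: #...#
r5=101: ##..##
r6=110: #.#.#.#
r7=111: ########
r8=1000: #.......#
r9=1001: ##......##
r10=1010: #.#.....#.#
r11=1011: ####....####
r12=1100: #...#...#...#
r13=1101: ##..##..##..##
r14=1110: #.#.#.#.#.#.#.#
r15=1111: ################
r16=10000: #...............#
r17=10001: ##..............##
r18=10010: #.#.............#.#
r19=10011: ####............####
r20=10100: #...#...........#...#
r21=10101: ##..##..........##..##
r22=10110: #.#.#.#.........#.#.#.#
r23=10111: ########........########
r24=11000: #.......#.......#.......#
r25=11001: ##......##......##......##
r26=11010: #.#.....#.#.....#.#.....#.#

Answer: #
##
#.#
####
#...#
##..##
#.#.#.#
########
#.......#
##......##
#.#.....#.#
####....####
#...#...#...#
##..##..##..##
#.#.#.#.#.#.#.#
################
#...............#
##..............##
#.#.............#.#
####............####
#...#...........#...#
##..##..........##..##
#.#.#.#.........#.#.#.#
########........########
#.......#.......#.......#
##......##......##......##
#.#.....#.#.....#.#.....#.#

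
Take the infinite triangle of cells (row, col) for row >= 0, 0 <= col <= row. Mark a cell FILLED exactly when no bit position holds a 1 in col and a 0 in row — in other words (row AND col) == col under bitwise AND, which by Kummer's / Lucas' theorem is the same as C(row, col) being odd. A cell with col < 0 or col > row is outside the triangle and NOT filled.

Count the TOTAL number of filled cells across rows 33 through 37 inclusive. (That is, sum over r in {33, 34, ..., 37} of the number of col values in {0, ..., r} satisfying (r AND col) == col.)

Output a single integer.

Answer: 28

Derivation:
r33=100001 pc2: +4 =4
r34=100010 pc2: +4 =8
r35=100011 pc3: +8 =16
r36=100100 pc2: +4 =20
r37=100101 pc3: +8 =28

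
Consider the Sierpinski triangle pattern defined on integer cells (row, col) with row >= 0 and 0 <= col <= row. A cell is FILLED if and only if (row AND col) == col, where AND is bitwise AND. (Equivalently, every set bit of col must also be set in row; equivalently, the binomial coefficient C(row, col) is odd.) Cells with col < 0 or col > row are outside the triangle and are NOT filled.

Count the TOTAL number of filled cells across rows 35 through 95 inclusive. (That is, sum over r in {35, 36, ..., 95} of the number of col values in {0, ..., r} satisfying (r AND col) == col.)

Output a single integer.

r35=100011 pc3: +8 =8
r36=100100 pc2: +4 =12
r37=100101 pc3: +8 =20
r38=100110 pc3: +8 =28
r39=100111 pc4: +16 =44
r40=101000 pc2: +4 =48
r41=101001 pc3: +8 =56
r42=101010 pc3: +8 =64
r43=101011 pc4: +16 =80
r44=101100 pc3: +8 =88
r45=101101 pc4: +16 =104
r46=101110 pc4: +16 =120
r47=101111 pc5: +32 =152
r48=110000 pc2: +4 =156
r49=110001 pc3: +8 =164
r50=110010 pc3: +8 =172
r51=110011 pc4: +16 =188
r52=110100 pc3: +8 =196
r53=110101 pc4: +16 =212
r54=110110 pc4: +16 =228
r55=110111 pc5: +32 =260
r56=111000 pc3: +8 =268
r57=111001 pc4: +16 =284
r58=111010 pc4: +16 =300
r59=111011 pc5: +32 =332
r60=111100 pc4: +16 =348
r61=111101 pc5: +32 =380
r62=111110 pc5: +32 =412
r63=111111 pc6: +64 =476
r64=1000000 pc1: +2 =478
r65=1000001 pc2: +4 =482
r66=1000010 pc2: +4 =486
r67=1000011 pc3: +8 =494
r68=1000100 pc2: +4 =498
r69=1000101 pc3: +8 =506
r70=1000110 pc3: +8 =514
r71=1000111 pc4: +16 =530
r72=1001000 pc2: +4 =534
r73=1001001 pc3: +8 =542
r74=1001010 pc3: +8 =550
r75=1001011 pc4: +16 =566
r76=1001100 pc3: +8 =574
r77=1001101 pc4: +16 =590
r78=1001110 pc4: +16 =606
r79=1001111 pc5: +32 =638
r80=1010000 pc2: +4 =642
r81=1010001 pc3: +8 =650
r82=1010010 pc3: +8 =658
r83=1010011 pc4: +16 =674
r84=1010100 pc3: +8 =682
r85=1010101 pc4: +16 =698
r86=1010110 pc4: +16 =714
r87=1010111 pc5: +32 =746
r88=1011000 pc3: +8 =754
r89=1011001 pc4: +16 =770
r90=1011010 pc4: +16 =786
r91=1011011 pc5: +32 =818
r92=1011100 pc4: +16 =834
r93=1011101 pc5: +32 =866
r94=1011110 pc5: +32 =898
r95=1011111 pc6: +64 =962

Answer: 962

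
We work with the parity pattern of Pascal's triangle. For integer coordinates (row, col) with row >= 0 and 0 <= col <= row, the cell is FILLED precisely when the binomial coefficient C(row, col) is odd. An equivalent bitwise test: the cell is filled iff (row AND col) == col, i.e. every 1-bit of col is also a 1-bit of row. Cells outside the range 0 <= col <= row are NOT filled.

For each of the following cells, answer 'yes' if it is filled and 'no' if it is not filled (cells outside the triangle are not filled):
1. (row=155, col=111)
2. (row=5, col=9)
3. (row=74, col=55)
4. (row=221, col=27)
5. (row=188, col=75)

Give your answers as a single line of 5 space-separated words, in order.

Answer: no no no no no

Derivation:
(155,111): row=0b10011011, col=0b1101111, row AND col = 0b1011 = 11; 11 != 111 -> empty
(5,9): col outside [0, 5] -> not filled
(74,55): row=0b1001010, col=0b110111, row AND col = 0b10 = 2; 2 != 55 -> empty
(221,27): row=0b11011101, col=0b11011, row AND col = 0b11001 = 25; 25 != 27 -> empty
(188,75): row=0b10111100, col=0b1001011, row AND col = 0b1000 = 8; 8 != 75 -> empty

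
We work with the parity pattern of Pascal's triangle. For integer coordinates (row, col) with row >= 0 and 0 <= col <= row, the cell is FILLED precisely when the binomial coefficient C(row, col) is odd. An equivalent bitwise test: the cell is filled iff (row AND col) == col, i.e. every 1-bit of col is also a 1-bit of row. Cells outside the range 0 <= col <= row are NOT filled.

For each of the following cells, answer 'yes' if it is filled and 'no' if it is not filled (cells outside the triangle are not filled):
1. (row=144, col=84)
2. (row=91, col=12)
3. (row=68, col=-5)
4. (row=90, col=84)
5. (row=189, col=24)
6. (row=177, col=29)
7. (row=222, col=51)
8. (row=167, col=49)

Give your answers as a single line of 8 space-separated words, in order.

Answer: no no no no yes no no no

Derivation:
(144,84): row=0b10010000, col=0b1010100, row AND col = 0b10000 = 16; 16 != 84 -> empty
(91,12): row=0b1011011, col=0b1100, row AND col = 0b1000 = 8; 8 != 12 -> empty
(68,-5): col outside [0, 68] -> not filled
(90,84): row=0b1011010, col=0b1010100, row AND col = 0b1010000 = 80; 80 != 84 -> empty
(189,24): row=0b10111101, col=0b11000, row AND col = 0b11000 = 24; 24 == 24 -> filled
(177,29): row=0b10110001, col=0b11101, row AND col = 0b10001 = 17; 17 != 29 -> empty
(222,51): row=0b11011110, col=0b110011, row AND col = 0b10010 = 18; 18 != 51 -> empty
(167,49): row=0b10100111, col=0b110001, row AND col = 0b100001 = 33; 33 != 49 -> empty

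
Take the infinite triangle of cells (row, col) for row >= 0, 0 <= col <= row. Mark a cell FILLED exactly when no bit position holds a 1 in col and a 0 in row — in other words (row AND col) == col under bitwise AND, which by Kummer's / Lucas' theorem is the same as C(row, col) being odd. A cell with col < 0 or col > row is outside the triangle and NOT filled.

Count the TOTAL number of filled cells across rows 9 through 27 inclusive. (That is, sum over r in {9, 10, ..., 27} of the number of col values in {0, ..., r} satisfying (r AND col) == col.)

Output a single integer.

r9=1001 pc2: +4 =4
r10=1010 pc2: +4 =8
r11=1011 pc3: +8 =16
r12=1100 pc2: +4 =20
r13=1101 pc3: +8 =28
r14=1110 pc3: +8 =36
r15=1111 pc4: +16 =52
r16=10000 pc1: +2 =54
r17=10001 pc2: +4 =58
r18=10010 pc2: +4 =62
r19=10011 pc3: +8 =70
r20=10100 pc2: +4 =74
r21=10101 pc3: +8 =82
r22=10110 pc3: +8 =90
r23=10111 pc4: +16 =106
r24=11000 pc2: +4 =110
r25=11001 pc3: +8 =118
r26=11010 pc3: +8 =126
r27=11011 pc4: +16 =142

Answer: 142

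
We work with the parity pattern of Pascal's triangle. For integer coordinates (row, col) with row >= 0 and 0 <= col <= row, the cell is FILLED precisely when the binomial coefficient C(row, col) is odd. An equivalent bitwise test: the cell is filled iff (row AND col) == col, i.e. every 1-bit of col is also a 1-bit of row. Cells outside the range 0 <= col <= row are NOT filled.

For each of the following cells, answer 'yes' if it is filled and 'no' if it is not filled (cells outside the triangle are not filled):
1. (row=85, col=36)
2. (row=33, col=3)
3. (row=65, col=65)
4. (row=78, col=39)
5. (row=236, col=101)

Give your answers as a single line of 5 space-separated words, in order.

(85,36): row=0b1010101, col=0b100100, row AND col = 0b100 = 4; 4 != 36 -> empty
(33,3): row=0b100001, col=0b11, row AND col = 0b1 = 1; 1 != 3 -> empty
(65,65): row=0b1000001, col=0b1000001, row AND col = 0b1000001 = 65; 65 == 65 -> filled
(78,39): row=0b1001110, col=0b100111, row AND col = 0b110 = 6; 6 != 39 -> empty
(236,101): row=0b11101100, col=0b1100101, row AND col = 0b1100100 = 100; 100 != 101 -> empty

Answer: no no yes no no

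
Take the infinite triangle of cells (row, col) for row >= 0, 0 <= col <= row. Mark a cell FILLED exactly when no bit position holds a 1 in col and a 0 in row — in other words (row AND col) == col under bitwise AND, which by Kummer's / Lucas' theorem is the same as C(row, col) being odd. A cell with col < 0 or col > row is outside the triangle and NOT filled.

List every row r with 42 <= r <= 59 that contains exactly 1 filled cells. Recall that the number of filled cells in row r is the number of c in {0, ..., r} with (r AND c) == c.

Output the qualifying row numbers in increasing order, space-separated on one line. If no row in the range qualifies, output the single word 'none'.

Row r has 2^popcount(r) filled cells, so we need popcount(r) = log2(1) = 0.
Scan r = 42..59 and keep those with exactly 0 one-bits:
r=42=101010 popcount=3 -> skip
r=43=101011 popcount=4 -> skip
r=44=101100 popcount=3 -> skip
r=45=101101 popcount=4 -> skip
r=46=101110 popcount=4 -> skip
r=47=101111 popcount=5 -> skip
r=48=110000 popcount=2 -> skip
r=49=110001 popcount=3 -> skip
r=50=110010 popcount=3 -> skip
r=51=110011 popcount=4 -> skip
r=52=110100 popcount=3 -> skip
r=53=110101 popcount=4 -> skip
r=54=110110 popcount=4 -> skip
r=55=110111 popcount=5 -> skip
r=56=111000 popcount=3 -> skip
r=57=111001 popcount=4 -> skip
r=58=111010 popcount=4 -> skip
r=59=111011 popcount=5 -> skip
Kept rows: none

Answer: none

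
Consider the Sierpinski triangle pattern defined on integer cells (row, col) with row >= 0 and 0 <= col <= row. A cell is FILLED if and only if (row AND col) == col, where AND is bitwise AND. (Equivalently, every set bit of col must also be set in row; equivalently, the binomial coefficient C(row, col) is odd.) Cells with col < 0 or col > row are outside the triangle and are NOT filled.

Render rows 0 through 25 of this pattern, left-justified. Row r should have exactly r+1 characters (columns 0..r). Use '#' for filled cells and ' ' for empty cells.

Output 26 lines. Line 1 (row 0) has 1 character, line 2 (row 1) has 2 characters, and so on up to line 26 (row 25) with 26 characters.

r0=0: #
r1=1: ##
r2=10: # #
r3=11: ####
r4=100: #   #
r5=101: ##  ##
r6=110: # # # #
r7=111: ########
r8=1000: #       #
r9=1001: ##      ##
r10=1010: # #     # #
r11=1011: ####    ####
r12=1100: #   #   #   #
r13=1101: ##  ##  ##  ##
r14=1110: # # # # # # # #
r15=1111: ################
r16=10000: #               #
r17=10001: ##              ##
r18=10010: # #             # #
r19=10011: ####            ####
r20=10100: #   #           #   #
r21=10101: ##  ##          ##  ##
r22=10110: # # # #         # # # #
r23=10111: ########        ########
r24=11000: #       #       #       #
r25=11001: ##      ##      ##      ##

Answer: #
##
# #
####
#   #
##  ##
# # # #
########
#       #
##      ##
# #     # #
####    ####
#   #   #   #
##  ##  ##  ##
# # # # # # # #
################
#               #
##              ##
# #             # #
####            ####
#   #           #   #
##  ##          ##  ##
# # # #         # # # #
########        ########
#       #       #       #
##      ##      ##      ##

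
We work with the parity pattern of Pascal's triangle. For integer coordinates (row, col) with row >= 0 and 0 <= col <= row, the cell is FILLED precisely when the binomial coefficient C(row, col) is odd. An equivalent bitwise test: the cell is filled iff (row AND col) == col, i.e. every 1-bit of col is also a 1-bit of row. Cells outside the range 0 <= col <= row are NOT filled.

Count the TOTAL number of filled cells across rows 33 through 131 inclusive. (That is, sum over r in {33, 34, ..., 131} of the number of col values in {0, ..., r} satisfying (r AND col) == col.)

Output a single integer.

r33=100001 pc2: +4 =4
r34=100010 pc2: +4 =8
r35=100011 pc3: +8 =16
r36=100100 pc2: +4 =20
r37=100101 pc3: +8 =28
r38=100110 pc3: +8 =36
r39=100111 pc4: +16 =52
r40=101000 pc2: +4 =56
r41=101001 pc3: +8 =64
r42=101010 pc3: +8 =72
r43=101011 pc4: +16 =88
r44=101100 pc3: +8 =96
r45=101101 pc4: +16 =112
r46=101110 pc4: +16 =128
r47=101111 pc5: +32 =160
r48=110000 pc2: +4 =164
r49=110001 pc3: +8 =172
r50=110010 pc3: +8 =180
r51=110011 pc4: +16 =196
r52=110100 pc3: +8 =204
r53=110101 pc4: +16 =220
r54=110110 pc4: +16 =236
r55=110111 pc5: +32 =268
r56=111000 pc3: +8 =276
r57=111001 pc4: +16 =292
r58=111010 pc4: +16 =308
r59=111011 pc5: +32 =340
r60=111100 pc4: +16 =356
r61=111101 pc5: +32 =388
r62=111110 pc5: +32 =420
r63=111111 pc6: +64 =484
r64=1000000 pc1: +2 =486
r65=1000001 pc2: +4 =490
r66=1000010 pc2: +4 =494
r67=1000011 pc3: +8 =502
r68=1000100 pc2: +4 =506
r69=1000101 pc3: +8 =514
r70=1000110 pc3: +8 =522
r71=1000111 pc4: +16 =538
r72=1001000 pc2: +4 =542
r73=1001001 pc3: +8 =550
r74=1001010 pc3: +8 =558
r75=1001011 pc4: +16 =574
r76=1001100 pc3: +8 =582
r77=1001101 pc4: +16 =598
r78=1001110 pc4: +16 =614
r79=1001111 pc5: +32 =646
r80=1010000 pc2: +4 =650
r81=1010001 pc3: +8 =658
r82=1010010 pc3: +8 =666
r83=1010011 pc4: +16 =682
r84=1010100 pc3: +8 =690
r85=1010101 pc4: +16 =706
r86=1010110 pc4: +16 =722
r87=1010111 pc5: +32 =754
r88=1011000 pc3: +8 =762
r89=1011001 pc4: +16 =778
r90=1011010 pc4: +16 =794
r91=1011011 pc5: +32 =826
r92=1011100 pc4: +16 =842
r93=1011101 pc5: +32 =874
r94=1011110 pc5: +32 =906
r95=1011111 pc6: +64 =970
r96=1100000 pc2: +4 =974
r97=1100001 pc3: +8 =982
r98=1100010 pc3: +8 =990
r99=1100011 pc4: +16 =1006
r100=1100100 pc3: +8 =1014
r101=1100101 pc4: +16 =1030
r102=1100110 pc4: +16 =1046
r103=1100111 pc5: +32 =1078
r104=1101000 pc3: +8 =1086
r105=1101001 pc4: +16 =1102
r106=1101010 pc4: +16 =1118
r107=1101011 pc5: +32 =1150
r108=1101100 pc4: +16 =1166
r109=1101101 pc5: +32 =1198
r110=1101110 pc5: +32 =1230
r111=1101111 pc6: +64 =1294
r112=1110000 pc3: +8 =1302
r113=1110001 pc4: +16 =1318
r114=1110010 pc4: +16 =1334
r115=1110011 pc5: +32 =1366
r116=1110100 pc4: +16 =1382
r117=1110101 pc5: +32 =1414
r118=1110110 pc5: +32 =1446
r119=1110111 pc6: +64 =1510
r120=1111000 pc4: +16 =1526
r121=1111001 pc5: +32 =1558
r122=1111010 pc5: +32 =1590
r123=1111011 pc6: +64 =1654
r124=1111100 pc5: +32 =1686
r125=1111101 pc6: +64 =1750
r126=1111110 pc6: +64 =1814
r127=1111111 pc7: +128 =1942
r128=10000000 pc1: +2 =1944
r129=10000001 pc2: +4 =1948
r130=10000010 pc2: +4 =1952
r131=10000011 pc3: +8 =1960

Answer: 1960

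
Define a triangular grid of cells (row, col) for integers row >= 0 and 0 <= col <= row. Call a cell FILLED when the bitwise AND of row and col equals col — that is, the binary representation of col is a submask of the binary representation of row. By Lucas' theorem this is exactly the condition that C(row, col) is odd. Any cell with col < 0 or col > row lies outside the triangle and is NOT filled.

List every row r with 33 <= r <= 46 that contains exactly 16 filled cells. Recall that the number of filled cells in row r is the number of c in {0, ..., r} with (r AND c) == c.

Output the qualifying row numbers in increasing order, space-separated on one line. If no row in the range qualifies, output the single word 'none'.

Answer: 39 43 45 46

Derivation:
Row r has 2^popcount(r) filled cells, so we need popcount(r) = log2(16) = 4.
Scan r = 33..46 and keep those with exactly 4 one-bits:
r=33=100001 popcount=2 -> skip
r=34=100010 popcount=2 -> skip
r=35=100011 popcount=3 -> skip
r=36=100100 popcount=2 -> skip
r=37=100101 popcount=3 -> skip
r=38=100110 popcount=3 -> skip
r=39=100111 popcount=4 -> KEEP
r=40=101000 popcount=2 -> skip
r=41=101001 popcount=3 -> skip
r=42=101010 popcount=3 -> skip
r=43=101011 popcount=4 -> KEEP
r=44=101100 popcount=3 -> skip
r=45=101101 popcount=4 -> KEEP
r=46=101110 popcount=4 -> KEEP
Kept rows: 39 43 45 46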